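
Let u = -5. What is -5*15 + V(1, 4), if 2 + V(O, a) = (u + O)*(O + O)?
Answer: -85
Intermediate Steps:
V(O, a) = -2 + 2*O*(-5 + O) (V(O, a) = -2 + (-5 + O)*(O + O) = -2 + (-5 + O)*(2*O) = -2 + 2*O*(-5 + O))
-5*15 + V(1, 4) = -5*15 + (-2 - 10*1 + 2*1**2) = -75 + (-2 - 10 + 2*1) = -75 + (-2 - 10 + 2) = -75 - 10 = -85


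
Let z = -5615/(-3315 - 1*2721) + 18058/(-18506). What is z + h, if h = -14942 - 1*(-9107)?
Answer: -325893758629/55851108 ≈ -5835.0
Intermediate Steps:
h = -5835 (h = -14942 + 9107 = -5835)
z = -2543449/55851108 (z = -5615/(-3315 - 2721) + 18058*(-1/18506) = -5615/(-6036) - 9029/9253 = -5615*(-1/6036) - 9029/9253 = 5615/6036 - 9029/9253 = -2543449/55851108 ≈ -0.045540)
z + h = -2543449/55851108 - 5835 = -325893758629/55851108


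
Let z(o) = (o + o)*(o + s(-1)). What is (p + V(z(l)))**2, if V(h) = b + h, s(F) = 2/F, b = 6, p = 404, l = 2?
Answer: 168100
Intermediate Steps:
z(o) = 2*o*(-2 + o) (z(o) = (o + o)*(o + 2/(-1)) = (2*o)*(o + 2*(-1)) = (2*o)*(o - 2) = (2*o)*(-2 + o) = 2*o*(-2 + o))
V(h) = 6 + h
(p + V(z(l)))**2 = (404 + (6 + 2*2*(-2 + 2)))**2 = (404 + (6 + 2*2*0))**2 = (404 + (6 + 0))**2 = (404 + 6)**2 = 410**2 = 168100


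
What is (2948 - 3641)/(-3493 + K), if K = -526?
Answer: 693/4019 ≈ 0.17243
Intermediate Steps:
(2948 - 3641)/(-3493 + K) = (2948 - 3641)/(-3493 - 526) = -693/(-4019) = -693*(-1/4019) = 693/4019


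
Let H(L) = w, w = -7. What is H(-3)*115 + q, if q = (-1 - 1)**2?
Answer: -801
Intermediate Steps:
H(L) = -7
q = 4 (q = (-2)**2 = 4)
H(-3)*115 + q = -7*115 + 4 = -805 + 4 = -801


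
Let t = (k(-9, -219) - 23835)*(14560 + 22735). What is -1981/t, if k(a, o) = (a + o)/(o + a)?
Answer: 1981/888889030 ≈ 2.2286e-6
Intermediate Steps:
k(a, o) = 1 (k(a, o) = (a + o)/(a + o) = 1)
t = -888889030 (t = (1 - 23835)*(14560 + 22735) = -23834*37295 = -888889030)
-1981/t = -1981/(-888889030) = -1981*(-1/888889030) = 1981/888889030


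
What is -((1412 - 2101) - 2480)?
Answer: 3169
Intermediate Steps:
-((1412 - 2101) - 2480) = -(-689 - 2480) = -1*(-3169) = 3169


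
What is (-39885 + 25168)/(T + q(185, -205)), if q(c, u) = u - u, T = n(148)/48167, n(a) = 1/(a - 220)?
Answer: 51038909208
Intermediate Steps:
n(a) = 1/(-220 + a)
T = -1/3468024 (T = 1/((-220 + 148)*48167) = (1/48167)/(-72) = -1/72*1/48167 = -1/3468024 ≈ -2.8835e-7)
q(c, u) = 0
(-39885 + 25168)/(T + q(185, -205)) = (-39885 + 25168)/(-1/3468024 + 0) = -14717/(-1/3468024) = -14717*(-3468024) = 51038909208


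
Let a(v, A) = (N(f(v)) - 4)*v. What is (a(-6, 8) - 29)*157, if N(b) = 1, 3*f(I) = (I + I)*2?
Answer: -1727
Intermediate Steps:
f(I) = 4*I/3 (f(I) = ((I + I)*2)/3 = ((2*I)*2)/3 = (4*I)/3 = 4*I/3)
a(v, A) = -3*v (a(v, A) = (1 - 4)*v = -3*v)
(a(-6, 8) - 29)*157 = (-3*(-6) - 29)*157 = (18 - 29)*157 = -11*157 = -1727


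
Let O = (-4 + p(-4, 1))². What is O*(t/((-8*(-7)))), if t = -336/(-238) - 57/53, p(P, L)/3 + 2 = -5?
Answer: 189375/50456 ≈ 3.7533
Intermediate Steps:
p(P, L) = -21 (p(P, L) = -6 + 3*(-5) = -6 - 15 = -21)
t = 303/901 (t = -336*(-1/238) - 57*1/53 = 24/17 - 57/53 = 303/901 ≈ 0.33629)
O = 625 (O = (-4 - 21)² = (-25)² = 625)
O*(t/((-8*(-7)))) = 625*(303/(901*((-8*(-7))))) = 625*((303/901)/56) = 625*((303/901)*(1/56)) = 625*(303/50456) = 189375/50456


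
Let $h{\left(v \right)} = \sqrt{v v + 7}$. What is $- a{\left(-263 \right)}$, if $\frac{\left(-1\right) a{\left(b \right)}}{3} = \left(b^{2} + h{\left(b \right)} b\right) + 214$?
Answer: $208149 - 1578 \sqrt{17294} \approx 631.5$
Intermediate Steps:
$h{\left(v \right)} = \sqrt{7 + v^{2}}$ ($h{\left(v \right)} = \sqrt{v^{2} + 7} = \sqrt{7 + v^{2}}$)
$a{\left(b \right)} = -642 - 3 b^{2} - 3 b \sqrt{7 + b^{2}}$ ($a{\left(b \right)} = - 3 \left(\left(b^{2} + \sqrt{7 + b^{2}} b\right) + 214\right) = - 3 \left(\left(b^{2} + b \sqrt{7 + b^{2}}\right) + 214\right) = - 3 \left(214 + b^{2} + b \sqrt{7 + b^{2}}\right) = -642 - 3 b^{2} - 3 b \sqrt{7 + b^{2}}$)
$- a{\left(-263 \right)} = - (-642 - 3 \left(-263\right)^{2} - - 789 \sqrt{7 + \left(-263\right)^{2}}) = - (-642 - 207507 - - 789 \sqrt{7 + 69169}) = - (-642 - 207507 - - 789 \sqrt{69176}) = - (-642 - 207507 - - 789 \cdot 2 \sqrt{17294}) = - (-642 - 207507 + 1578 \sqrt{17294}) = - (-208149 + 1578 \sqrt{17294}) = 208149 - 1578 \sqrt{17294}$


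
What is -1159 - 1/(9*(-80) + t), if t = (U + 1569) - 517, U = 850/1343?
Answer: -30456281/26278 ≈ -1159.0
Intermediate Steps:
U = 50/79 (U = 850*(1/1343) = 50/79 ≈ 0.63291)
t = 83158/79 (t = (50/79 + 1569) - 517 = 124001/79 - 517 = 83158/79 ≈ 1052.6)
-1159 - 1/(9*(-80) + t) = -1159 - 1/(9*(-80) + 83158/79) = -1159 - 1/(-720 + 83158/79) = -1159 - 1/26278/79 = -1159 - 1*79/26278 = -1159 - 79/26278 = -30456281/26278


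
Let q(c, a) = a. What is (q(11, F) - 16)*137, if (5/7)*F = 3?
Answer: -8083/5 ≈ -1616.6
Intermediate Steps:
F = 21/5 (F = (7/5)*3 = 21/5 ≈ 4.2000)
(q(11, F) - 16)*137 = (21/5 - 16)*137 = -59/5*137 = -8083/5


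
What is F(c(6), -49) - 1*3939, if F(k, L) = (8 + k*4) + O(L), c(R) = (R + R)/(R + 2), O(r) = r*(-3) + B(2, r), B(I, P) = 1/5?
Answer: -18889/5 ≈ -3777.8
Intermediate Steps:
B(I, P) = ⅕
O(r) = ⅕ - 3*r (O(r) = r*(-3) + ⅕ = -3*r + ⅕ = ⅕ - 3*r)
c(R) = 2*R/(2 + R) (c(R) = (2*R)/(2 + R) = 2*R/(2 + R))
F(k, L) = 41/5 - 3*L + 4*k (F(k, L) = (8 + k*4) + (⅕ - 3*L) = (8 + 4*k) + (⅕ - 3*L) = 41/5 - 3*L + 4*k)
F(c(6), -49) - 1*3939 = (41/5 - 3*(-49) + 4*(2*6/(2 + 6))) - 1*3939 = (41/5 + 147 + 4*(2*6/8)) - 3939 = (41/5 + 147 + 4*(2*6*(⅛))) - 3939 = (41/5 + 147 + 4*(3/2)) - 3939 = (41/5 + 147 + 6) - 3939 = 806/5 - 3939 = -18889/5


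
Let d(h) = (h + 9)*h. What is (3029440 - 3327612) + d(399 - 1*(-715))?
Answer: 952850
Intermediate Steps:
d(h) = h*(9 + h) (d(h) = (9 + h)*h = h*(9 + h))
(3029440 - 3327612) + d(399 - 1*(-715)) = (3029440 - 3327612) + (399 - 1*(-715))*(9 + (399 - 1*(-715))) = -298172 + (399 + 715)*(9 + (399 + 715)) = -298172 + 1114*(9 + 1114) = -298172 + 1114*1123 = -298172 + 1251022 = 952850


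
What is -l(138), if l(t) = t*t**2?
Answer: -2628072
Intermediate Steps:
l(t) = t**3
-l(138) = -1*138**3 = -1*2628072 = -2628072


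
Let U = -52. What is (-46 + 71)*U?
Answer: -1300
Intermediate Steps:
(-46 + 71)*U = (-46 + 71)*(-52) = 25*(-52) = -1300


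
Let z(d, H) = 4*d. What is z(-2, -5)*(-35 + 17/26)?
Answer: 3572/13 ≈ 274.77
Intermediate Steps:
z(-2, -5)*(-35 + 17/26) = (4*(-2))*(-35 + 17/26) = -8*(-35 + 17*(1/26)) = -8*(-35 + 17/26) = -8*(-893/26) = 3572/13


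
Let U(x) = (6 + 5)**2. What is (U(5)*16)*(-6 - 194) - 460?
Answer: -387660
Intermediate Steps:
U(x) = 121 (U(x) = 11**2 = 121)
(U(5)*16)*(-6 - 194) - 460 = (121*16)*(-6 - 194) - 460 = 1936*(-200) - 460 = -387200 - 460 = -387660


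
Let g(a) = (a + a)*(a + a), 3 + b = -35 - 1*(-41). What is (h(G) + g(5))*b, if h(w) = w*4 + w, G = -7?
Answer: 195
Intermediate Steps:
b = 3 (b = -3 + (-35 - 1*(-41)) = -3 + (-35 + 41) = -3 + 6 = 3)
h(w) = 5*w (h(w) = 4*w + w = 5*w)
g(a) = 4*a² (g(a) = (2*a)*(2*a) = 4*a²)
(h(G) + g(5))*b = (5*(-7) + 4*5²)*3 = (-35 + 4*25)*3 = (-35 + 100)*3 = 65*3 = 195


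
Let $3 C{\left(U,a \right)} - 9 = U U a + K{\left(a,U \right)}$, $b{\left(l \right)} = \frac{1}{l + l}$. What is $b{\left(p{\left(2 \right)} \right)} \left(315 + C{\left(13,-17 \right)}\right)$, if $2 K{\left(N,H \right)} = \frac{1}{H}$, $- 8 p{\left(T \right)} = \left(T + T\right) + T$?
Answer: $\frac{16631}{39} \approx 426.44$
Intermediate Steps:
$p{\left(T \right)} = - \frac{3 T}{8}$ ($p{\left(T \right)} = - \frac{\left(T + T\right) + T}{8} = - \frac{2 T + T}{8} = - \frac{3 T}{8}$)
$b{\left(l \right)} = \frac{1}{2 l}$
$K{\left(N,H \right)} = \frac{1}{2 H}$
$C{\left(U,a \right)} = 3 + \frac{1}{6 U} + \frac{a U^{2}}{3}$ ($C{\left(U,a \right)} = 3 + \frac{U U a + \frac{1}{2 U}}{3} = 3 + \frac{U^{2} a + \frac{1}{2 U}}{3} = 3 + \frac{a U^{2} + \frac{1}{2 U}}{3} = 3 + \frac{\frac{1}{2 U} + a U^{2}}{3} = 3 + \left(\frac{1}{6 U} + \frac{a U^{2}}{3}\right) = 3 + \frac{1}{6 U} + \frac{a U^{2}}{3}$)
$b{\left(p{\left(2 \right)} \right)} \left(315 + C{\left(13,-17 \right)}\right) = \frac{1}{2 \left(\left(- \frac{3}{8}\right) 2\right)} \left(315 + \left(3 + \frac{1}{6 \cdot 13} + \frac{1}{3} \left(-17\right) 13^{2}\right)\right) = \frac{1}{2 \left(- \frac{3}{4}\right)} \left(315 + \left(3 + \frac{1}{6} \cdot \frac{1}{13} + \frac{1}{3} \left(-17\right) 169\right)\right) = \frac{1}{2} \left(- \frac{4}{3}\right) \left(315 + \left(3 + \frac{1}{78} - \frac{2873}{3}\right)\right) = - \frac{2 \left(315 - \frac{24821}{26}\right)}{3} = \left(- \frac{2}{3}\right) \left(- \frac{16631}{26}\right) = \frac{16631}{39}$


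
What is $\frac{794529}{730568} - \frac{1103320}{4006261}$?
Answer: $\frac{2377040260309}{2926846086248} \approx 0.81215$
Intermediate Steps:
$\frac{794529}{730568} - \frac{1103320}{4006261} = \frac{2377040260309}{2926846086248}$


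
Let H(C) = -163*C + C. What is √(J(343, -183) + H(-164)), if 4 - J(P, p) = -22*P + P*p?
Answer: √96887 ≈ 311.27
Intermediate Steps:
J(P, p) = 4 + 22*P - P*p (J(P, p) = 4 - (-22*P + P*p) = 4 + (22*P - P*p) = 4 + 22*P - P*p)
H(C) = -162*C
√(J(343, -183) + H(-164)) = √((4 + 22*343 - 1*343*(-183)) - 162*(-164)) = √((4 + 7546 + 62769) + 26568) = √(70319 + 26568) = √96887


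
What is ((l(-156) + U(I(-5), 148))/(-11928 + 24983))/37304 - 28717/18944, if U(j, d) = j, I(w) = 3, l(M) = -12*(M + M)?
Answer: -1748151855509/1153224808960 ≈ -1.5159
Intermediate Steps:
l(M) = -24*M
((l(-156) + U(I(-5), 148))/(-11928 + 24983))/37304 - 28717/18944 = ((-24*(-156) + 3)/(-11928 + 24983))/37304 - 28717/18944 = ((3744 + 3)/13055)*(1/37304) - 28717*1/18944 = (3747*(1/13055))*(1/37304) - 28717/18944 = (3747/13055)*(1/37304) - 28717/18944 = 3747/487003720 - 28717/18944 = -1748151855509/1153224808960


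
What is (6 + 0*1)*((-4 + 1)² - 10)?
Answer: -6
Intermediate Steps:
(6 + 0*1)*((-4 + 1)² - 10) = (6 + 0)*((-3)² - 10) = 6*(9 - 10) = 6*(-1) = -6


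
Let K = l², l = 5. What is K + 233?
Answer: 258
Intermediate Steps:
K = 25 (K = 5² = 25)
K + 233 = 25 + 233 = 258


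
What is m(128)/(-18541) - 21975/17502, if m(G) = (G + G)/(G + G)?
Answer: -135818659/108168194 ≈ -1.2556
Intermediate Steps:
m(G) = 1 (m(G) = (2*G)/((2*G)) = (2*G)*(1/(2*G)) = 1)
m(128)/(-18541) - 21975/17502 = 1/(-18541) - 21975/17502 = 1*(-1/18541) - 21975*1/17502 = -1/18541 - 7325/5834 = -135818659/108168194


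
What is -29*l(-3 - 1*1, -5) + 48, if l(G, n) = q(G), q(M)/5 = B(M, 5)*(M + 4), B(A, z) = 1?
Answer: 48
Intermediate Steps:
q(M) = 20 + 5*M (q(M) = 5*(1*(M + 4)) = 5*(1*(4 + M)) = 5*(4 + M) = 20 + 5*M)
l(G, n) = 20 + 5*G
-29*l(-3 - 1*1, -5) + 48 = -29*(20 + 5*(-3 - 1*1)) + 48 = -29*(20 + 5*(-3 - 1)) + 48 = -29*(20 + 5*(-4)) + 48 = -29*(20 - 20) + 48 = -29*0 + 48 = 0 + 48 = 48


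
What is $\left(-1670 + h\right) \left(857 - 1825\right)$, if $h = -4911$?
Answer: $6370408$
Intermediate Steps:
$\left(-1670 + h\right) \left(857 - 1825\right) = \left(-1670 - 4911\right) \left(857 - 1825\right) = \left(-6581\right) \left(-968\right) = 6370408$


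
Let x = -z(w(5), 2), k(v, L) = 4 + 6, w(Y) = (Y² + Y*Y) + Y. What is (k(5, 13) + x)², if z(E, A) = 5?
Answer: 25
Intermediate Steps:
w(Y) = Y + 2*Y² (w(Y) = (Y² + Y²) + Y = 2*Y² + Y = Y + 2*Y²)
k(v, L) = 10
x = -5 (x = -1*5 = -5)
(k(5, 13) + x)² = (10 - 5)² = 5² = 25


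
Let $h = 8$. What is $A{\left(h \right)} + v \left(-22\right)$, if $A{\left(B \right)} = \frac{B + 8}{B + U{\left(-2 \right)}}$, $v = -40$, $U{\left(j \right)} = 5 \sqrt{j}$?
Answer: $\frac{50224}{57} - \frac{40 i \sqrt{2}}{57} \approx 881.12 - 0.99243 i$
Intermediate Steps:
$A{\left(B \right)} = \frac{8 + B}{B + 5 i \sqrt{2}}$ ($A{\left(B \right)} = \frac{B + 8}{B + 5 \sqrt{-2}} = \frac{8 + B}{B + 5 i \sqrt{2}}$)
$A{\left(h \right)} + v \left(-22\right) = \frac{8 + 8}{8 + 5 i \sqrt{2}} - -880 = \frac{1}{8 + 5 i \sqrt{2}} \cdot 16 + 880 = \frac{16}{8 + 5 i \sqrt{2}} + 880 = 880 + \frac{16}{8 + 5 i \sqrt{2}}$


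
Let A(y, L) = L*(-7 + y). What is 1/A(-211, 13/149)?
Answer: -149/2834 ≈ -0.052576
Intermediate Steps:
1/A(-211, 13/149) = 1/((13/149)*(-7 - 211)) = 1/((13*(1/149))*(-218)) = 1/((13/149)*(-218)) = 1/(-2834/149) = -149/2834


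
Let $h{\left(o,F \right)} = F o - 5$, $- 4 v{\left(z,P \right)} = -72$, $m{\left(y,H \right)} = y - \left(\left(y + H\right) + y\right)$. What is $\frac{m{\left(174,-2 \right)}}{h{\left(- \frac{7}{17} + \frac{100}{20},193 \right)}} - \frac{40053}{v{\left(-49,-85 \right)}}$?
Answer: $- \frac{199868663}{89814} \approx -2225.4$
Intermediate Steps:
$m{\left(y,H \right)} = - H - y$ ($m{\left(y,H \right)} = y - \left(\left(H + y\right) + y\right) = y - \left(H + 2 y\right) = - H - y$)
$v{\left(z,P \right)} = 18$ ($v{\left(z,P \right)} = \left(- \frac{1}{4}\right) \left(-72\right) = 18$)
$h{\left(o,F \right)} = -5 + F o$
$\frac{m{\left(174,-2 \right)}}{h{\left(- \frac{7}{17} + \frac{100}{20},193 \right)}} - \frac{40053}{v{\left(-49,-85 \right)}} = \frac{\left(-1\right) \left(-2\right) - 174}{-5 + 193 \left(- \frac{7}{17} + \frac{100}{20}\right)} - \frac{40053}{18} = \frac{2 - 174}{-5 + 193 \left(\left(-7\right) \frac{1}{17} + 100 \cdot \frac{1}{20}\right)} - \frac{13351}{6} = - \frac{172}{-5 + 193 \left(- \frac{7}{17} + 5\right)} - \frac{13351}{6} = - \frac{172}{-5 + 193 \cdot \frac{78}{17}} - \frac{13351}{6} = - \frac{172}{-5 + \frac{15054}{17}} - \frac{13351}{6} = - \frac{172}{\frac{14969}{17}} - \frac{13351}{6} = \left(-172\right) \frac{17}{14969} - \frac{13351}{6} = - \frac{2924}{14969} - \frac{13351}{6} = - \frac{199868663}{89814}$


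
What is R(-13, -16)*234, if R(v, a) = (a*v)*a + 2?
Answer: -778284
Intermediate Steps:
R(v, a) = 2 + v*a**2 (R(v, a) = v*a**2 + 2 = 2 + v*a**2)
R(-13, -16)*234 = (2 - 13*(-16)**2)*234 = (2 - 13*256)*234 = (2 - 3328)*234 = -3326*234 = -778284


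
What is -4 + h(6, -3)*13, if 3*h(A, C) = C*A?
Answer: -82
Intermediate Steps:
h(A, C) = A*C/3 (h(A, C) = (C*A)/3 = (A*C)/3 = A*C/3)
-4 + h(6, -3)*13 = -4 + ((⅓)*6*(-3))*13 = -4 - 6*13 = -4 - 78 = -82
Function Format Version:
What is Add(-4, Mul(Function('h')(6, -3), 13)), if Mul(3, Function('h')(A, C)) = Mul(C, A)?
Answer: -82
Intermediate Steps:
Function('h')(A, C) = Mul(Rational(1, 3), A, C) (Function('h')(A, C) = Mul(Rational(1, 3), Mul(C, A)) = Mul(Rational(1, 3), Mul(A, C)) = Mul(Rational(1, 3), A, C))
Add(-4, Mul(Function('h')(6, -3), 13)) = Add(-4, Mul(Mul(Rational(1, 3), 6, -3), 13)) = Add(-4, Mul(-6, 13)) = Add(-4, -78) = -82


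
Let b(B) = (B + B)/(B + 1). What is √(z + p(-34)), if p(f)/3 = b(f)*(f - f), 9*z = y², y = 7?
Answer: 7/3 ≈ 2.3333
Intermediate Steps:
b(B) = 2*B/(1 + B) (b(B) = (2*B)/(1 + B) = 2*B/(1 + B))
z = 49/9 (z = (⅑)*7² = (⅑)*49 = 49/9 ≈ 5.4444)
p(f) = 0 (p(f) = 3*((2*f/(1 + f))*(f - f)) = 3*((2*f/(1 + f))*0) = 3*0 = 0)
√(z + p(-34)) = √(49/9 + 0) = √(49/9) = 7/3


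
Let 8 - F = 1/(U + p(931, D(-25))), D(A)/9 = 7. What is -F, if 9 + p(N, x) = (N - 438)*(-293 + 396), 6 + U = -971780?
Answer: -7368129/921016 ≈ -8.0000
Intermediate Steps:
U = -971786 (U = -6 - 971780 = -971786)
D(A) = 63 (D(A) = 9*7 = 63)
p(N, x) = -45123 + 103*N (p(N, x) = -9 + (N - 438)*(-293 + 396) = -9 + (-438 + N)*103 = -9 + (-45114 + 103*N) = -45123 + 103*N)
F = 7368129/921016 (F = 8 - 1/(-971786 + (-45123 + 103*931)) = 8 - 1/(-971786 + (-45123 + 95893)) = 8 - 1/(-971786 + 50770) = 8 - 1/(-921016) = 8 - 1*(-1/921016) = 8 + 1/921016 = 7368129/921016 ≈ 8.0000)
-F = -1*7368129/921016 = -7368129/921016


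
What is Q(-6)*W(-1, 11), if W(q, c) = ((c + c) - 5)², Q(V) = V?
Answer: -1734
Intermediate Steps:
W(q, c) = (-5 + 2*c)² (W(q, c) = (2*c - 5)² = (-5 + 2*c)²)
Q(-6)*W(-1, 11) = -6*(-5 + 2*11)² = -6*(-5 + 22)² = -6*17² = -6*289 = -1734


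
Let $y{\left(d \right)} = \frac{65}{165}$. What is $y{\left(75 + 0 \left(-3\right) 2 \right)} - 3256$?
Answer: $- \frac{107435}{33} \approx -3255.6$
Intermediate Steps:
$y{\left(d \right)} = \frac{13}{33}$ ($y{\left(d \right)} = 65 \cdot \frac{1}{165} = \frac{13}{33}$)
$y{\left(75 + 0 \left(-3\right) 2 \right)} - 3256 = \frac{13}{33} - 3256 = - \frac{107435}{33}$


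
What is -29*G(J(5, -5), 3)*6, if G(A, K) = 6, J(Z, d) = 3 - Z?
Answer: -1044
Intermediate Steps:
-29*G(J(5, -5), 3)*6 = -29*6*6 = -174*6 = -1044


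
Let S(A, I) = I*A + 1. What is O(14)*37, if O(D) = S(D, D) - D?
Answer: 6771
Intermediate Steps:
S(A, I) = 1 + A*I (S(A, I) = A*I + 1 = 1 + A*I)
O(D) = 1 + D² - D (O(D) = (1 + D*D) - D = (1 + D²) - D = 1 + D² - D)
O(14)*37 = (1 + 14² - 1*14)*37 = (1 + 196 - 14)*37 = 183*37 = 6771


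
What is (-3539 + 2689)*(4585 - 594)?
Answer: -3392350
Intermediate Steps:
(-3539 + 2689)*(4585 - 594) = -850*3991 = -3392350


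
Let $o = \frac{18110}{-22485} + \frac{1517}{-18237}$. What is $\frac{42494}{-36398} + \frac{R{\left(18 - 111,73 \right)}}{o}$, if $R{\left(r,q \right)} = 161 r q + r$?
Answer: $\frac{543839538514265227}{442092310079} \approx 1.2302 \cdot 10^{6}$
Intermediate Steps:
$o = - \frac{24292121}{27337263}$ ($o = 18110 \left(- \frac{1}{22485}\right) + 1517 \left(- \frac{1}{18237}\right) = - \frac{3622}{4497} - \frac{1517}{18237} = - \frac{24292121}{27337263} \approx -0.88861$)
$R{\left(r,q \right)} = r + 161 q r$ ($R{\left(r,q \right)} = 161 q r + r = r + 161 q r$)
$\frac{42494}{-36398} + \frac{R{\left(18 - 111,73 \right)}}{o} = \frac{42494}{-36398} + \frac{\left(18 - 111\right) \left(1 + 161 \cdot 73\right)}{- \frac{24292121}{27337263}} = 42494 \left(- \frac{1}{36398}\right) + - 93 \left(1 + 11753\right) \left(- \frac{27337263}{24292121}\right) = - \frac{21247}{18199} + \left(-93\right) 11754 \left(- \frac{27337263}{24292121}\right) = - \frac{21247}{18199} - - \frac{29882963605086}{24292121} = - \frac{21247}{18199} + \frac{29882963605086}{24292121} = \frac{543839538514265227}{442092310079}$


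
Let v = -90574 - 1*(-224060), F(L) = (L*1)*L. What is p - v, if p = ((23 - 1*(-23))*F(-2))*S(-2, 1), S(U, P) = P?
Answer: -133302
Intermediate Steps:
F(L) = L² (F(L) = L*L = L²)
p = 184 (p = ((23 - 1*(-23))*(-2)²)*1 = ((23 + 23)*4)*1 = (46*4)*1 = 184*1 = 184)
v = 133486 (v = -90574 + 224060 = 133486)
p - v = 184 - 1*133486 = 184 - 133486 = -133302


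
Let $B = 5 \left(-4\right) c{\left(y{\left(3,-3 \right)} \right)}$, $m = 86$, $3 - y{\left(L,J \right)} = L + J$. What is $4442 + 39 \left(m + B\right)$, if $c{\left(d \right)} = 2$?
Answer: $6236$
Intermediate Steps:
$y{\left(L,J \right)} = 3 - J - L$ ($y{\left(L,J \right)} = 3 - \left(L + J\right) = 3 - \left(J + L\right) = 3 - J - L$)
$B = -40$ ($B = 5 \left(-4\right) 2 = \left(-20\right) 2 = -40$)
$4442 + 39 \left(m + B\right) = 4442 + 39 \left(86 - 40\right) = 4442 + 39 \cdot 46 = 4442 + 1794 = 6236$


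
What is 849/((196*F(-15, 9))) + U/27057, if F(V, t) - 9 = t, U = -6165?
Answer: 135697/10606344 ≈ 0.012794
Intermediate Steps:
F(V, t) = 9 + t
849/((196*F(-15, 9))) + U/27057 = 849/((196*(9 + 9))) - 6165/27057 = 849/((196*18)) - 6165*1/27057 = 849/3528 - 2055/9019 = 849*(1/3528) - 2055/9019 = 283/1176 - 2055/9019 = 135697/10606344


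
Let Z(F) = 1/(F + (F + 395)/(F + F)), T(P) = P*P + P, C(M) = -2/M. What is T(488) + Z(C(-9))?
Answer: 7641235308/32021 ≈ 2.3863e+5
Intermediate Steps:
T(P) = P + P² (T(P) = P² + P = P + P²)
Z(F) = 1/(F + (395 + F)/(2*F)) (Z(F) = 1/(F + (395 + F)/((2*F))) = 1/(F + (395 + F)*(1/(2*F))) = 1/(F + (395 + F)/(2*F)))
T(488) + Z(C(-9)) = 488*(1 + 488) + 2*(-2/(-9))/(395 - 2/(-9) + 2*(-2/(-9))²) = 488*489 + 2*(-2*(-⅑))/(395 - 2*(-⅑) + 2*(-2*(-⅑))²) = 238632 + 2*(2/9)/(395 + 2/9 + 2*(2/9)²) = 238632 + 2*(2/9)/(395 + 2/9 + 2*(4/81)) = 238632 + 2*(2/9)/(395 + 2/9 + 8/81) = 238632 + 2*(2/9)/(32021/81) = 238632 + 2*(2/9)*(81/32021) = 238632 + 36/32021 = 7641235308/32021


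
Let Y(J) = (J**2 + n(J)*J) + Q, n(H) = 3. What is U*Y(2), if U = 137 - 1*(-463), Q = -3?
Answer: 4200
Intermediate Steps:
Y(J) = -3 + J**2 + 3*J (Y(J) = (J**2 + 3*J) - 3 = -3 + J**2 + 3*J)
U = 600 (U = 137 + 463 = 600)
U*Y(2) = 600*(-3 + 2**2 + 3*2) = 600*(-3 + 4 + 6) = 600*7 = 4200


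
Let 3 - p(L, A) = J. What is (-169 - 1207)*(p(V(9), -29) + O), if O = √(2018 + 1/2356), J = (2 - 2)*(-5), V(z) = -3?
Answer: -4128 - 688*√2800346901/589 ≈ -65941.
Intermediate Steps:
J = 0 (J = 0*(-5) = 0)
O = √2800346901/1178 (O = √(2018 + 1/2356) = √(4754409/2356) = √2800346901/1178 ≈ 44.922)
p(L, A) = 3 (p(L, A) = 3 - 1*0 = 3 + 0 = 3)
(-169 - 1207)*(p(V(9), -29) + O) = (-169 - 1207)*(3 + √2800346901/1178) = -1376*(3 + √2800346901/1178) = -4128 - 688*√2800346901/589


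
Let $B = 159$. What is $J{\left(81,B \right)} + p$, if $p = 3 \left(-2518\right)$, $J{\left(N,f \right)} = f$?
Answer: $-7395$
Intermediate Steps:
$p = -7554$
$J{\left(81,B \right)} + p = 159 - 7554 = -7395$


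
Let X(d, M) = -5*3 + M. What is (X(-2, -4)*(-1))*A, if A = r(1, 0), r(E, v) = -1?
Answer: -19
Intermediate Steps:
X(d, M) = -15 + M
A = -1
(X(-2, -4)*(-1))*A = ((-15 - 4)*(-1))*(-1) = -19*(-1)*(-1) = 19*(-1) = -19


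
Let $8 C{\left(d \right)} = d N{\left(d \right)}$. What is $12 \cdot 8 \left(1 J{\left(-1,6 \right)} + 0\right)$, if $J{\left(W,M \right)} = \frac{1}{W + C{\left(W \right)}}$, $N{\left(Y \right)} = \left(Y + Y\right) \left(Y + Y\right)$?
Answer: $-64$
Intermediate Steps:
$N{\left(Y \right)} = 4 Y^{2}$ ($N{\left(Y \right)} = 2 Y 2 Y = 4 Y^{2}$)
$C{\left(d \right)} = \frac{d^{3}}{2}$ ($C{\left(d \right)} = \frac{d 4 d^{2}}{8} = \frac{4 d^{3}}{8} = \frac{d^{3}}{2}$)
$J{\left(W,M \right)} = \frac{1}{W + \frac{W^{3}}{2}}$
$12 \cdot 8 \left(1 J{\left(-1,6 \right)} + 0\right) = 12 \cdot 8 \left(1 \frac{2}{\left(-1\right) \left(2 + \left(-1\right)^{2}\right)} + 0\right) = 96 \left(1 \cdot 2 \left(-1\right) \frac{1}{2 + 1} + 0\right) = 96 \left(1 \cdot 2 \left(-1\right) \frac{1}{3} + 0\right) = 96 \left(1 \left(- \frac{2}{3}\right) + 0\right) = 96 \left(- \frac{2}{3} + 0\right) = 96 \left(- \frac{2}{3}\right) = -64$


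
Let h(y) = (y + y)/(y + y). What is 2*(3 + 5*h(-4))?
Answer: 16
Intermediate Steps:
h(y) = 1 (h(y) = (2*y)/((2*y)) = (2*y)*(1/(2*y)) = 1)
2*(3 + 5*h(-4)) = 2*(3 + 5*1) = 2*(3 + 5) = 2*8 = 16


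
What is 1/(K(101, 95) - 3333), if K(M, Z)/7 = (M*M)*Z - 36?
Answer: 1/6780080 ≈ 1.4749e-7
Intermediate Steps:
K(M, Z) = -252 + 7*Z*M² (K(M, Z) = 7*((M*M)*Z - 36) = 7*(M²*Z - 36) = 7*(Z*M² - 36) = 7*(-36 + Z*M²) = -252 + 7*Z*M²)
1/(K(101, 95) - 3333) = 1/((-252 + 7*95*101²) - 3333) = 1/((-252 + 7*95*10201) - 3333) = 1/((-252 + 6783665) - 3333) = 1/(6783413 - 3333) = 1/6780080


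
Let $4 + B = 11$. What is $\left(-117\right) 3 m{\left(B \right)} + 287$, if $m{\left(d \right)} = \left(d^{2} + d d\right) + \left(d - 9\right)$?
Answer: $-33409$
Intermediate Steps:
$B = 7$ ($B = -4 + 11 = 7$)
$m{\left(d \right)} = -9 + d + 2 d^{2}$ ($m{\left(d \right)} = \left(d^{2} + d^{2}\right) + \left(-9 + d\right) = 2 d^{2} + \left(-9 + d\right) = -9 + d + 2 d^{2}$)
$\left(-117\right) 3 m{\left(B \right)} + 287 = \left(-117\right) 3 \left(-9 + 7 + 2 \cdot 7^{2}\right) + 287 = - 351 \left(-9 + 7 + 2 \cdot 49\right) + 287 = - 351 \left(-9 + 7 + 98\right) + 287 = \left(-351\right) 96 + 287 = -33696 + 287 = -33409$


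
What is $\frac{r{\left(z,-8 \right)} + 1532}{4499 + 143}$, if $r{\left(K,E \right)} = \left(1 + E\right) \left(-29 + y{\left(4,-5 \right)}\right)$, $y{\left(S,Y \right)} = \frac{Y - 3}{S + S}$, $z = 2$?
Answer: $\frac{871}{2321} \approx 0.37527$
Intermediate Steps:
$y{\left(S,Y \right)} = \frac{-3 + Y}{2 S}$
$r{\left(K,E \right)} = -30 - 30 E$ ($r{\left(K,E \right)} = \left(1 + E\right) \left(-29 + \frac{-3 - 5}{2 \cdot 4}\right) = \left(1 + E\right) \left(-29 + \frac{1}{2} \cdot \frac{1}{4} \left(-8\right)\right) = \left(1 + E\right) \left(-29 - 1\right) = \left(1 + E\right) \left(-30\right) = -30 - 30 E$)
$\frac{r{\left(z,-8 \right)} + 1532}{4499 + 143} = \frac{\left(-30 - -240\right) + 1532}{4499 + 143} = \frac{\left(-30 + 240\right) + 1532}{4642} = \left(210 + 1532\right) \frac{1}{4642} = 1742 \cdot \frac{1}{4642} = \frac{871}{2321}$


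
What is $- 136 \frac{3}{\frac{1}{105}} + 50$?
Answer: $-42790$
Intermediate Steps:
$- 136 \frac{3}{\frac{1}{105}} + 50 = - 136 \cdot 3 \frac{1}{\frac{1}{105}} + 50 = - 136 \cdot 3 \cdot 105 + 50 = \left(-136\right) 315 + 50 = -42840 + 50 = -42790$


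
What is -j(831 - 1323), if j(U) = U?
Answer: 492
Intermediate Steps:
-j(831 - 1323) = -(831 - 1323) = -1*(-492) = 492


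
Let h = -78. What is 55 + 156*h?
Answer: -12113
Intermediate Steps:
55 + 156*h = 55 + 156*(-78) = 55 - 12168 = -12113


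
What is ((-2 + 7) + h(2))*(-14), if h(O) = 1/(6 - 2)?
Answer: -147/2 ≈ -73.500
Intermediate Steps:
h(O) = ¼ (h(O) = 1/4 = ¼)
((-2 + 7) + h(2))*(-14) = ((-2 + 7) + ¼)*(-14) = (5 + ¼)*(-14) = (21/4)*(-14) = -147/2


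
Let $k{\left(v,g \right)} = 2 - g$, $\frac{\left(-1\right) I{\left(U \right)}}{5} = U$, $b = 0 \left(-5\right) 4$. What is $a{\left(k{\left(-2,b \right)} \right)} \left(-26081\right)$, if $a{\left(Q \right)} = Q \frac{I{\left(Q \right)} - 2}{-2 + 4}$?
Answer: $312972$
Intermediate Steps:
$b = 0$ ($b = 0 \cdot 4 = 0$)
$I{\left(U \right)} = - 5 U$
$a{\left(Q \right)} = Q \left(-1 - \frac{5 Q}{2}\right)$ ($a{\left(Q \right)} = Q \frac{- 5 Q - 2}{-2 + 4} = Q \frac{-2 - 5 Q}{2} = Q \left(-2 - 5 Q\right) \frac{1}{2} = Q \left(-1 - \frac{5 Q}{2}\right)$)
$a{\left(k{\left(-2,b \right)} \right)} \left(-26081\right) = - \frac{\left(2 - 0\right) \left(2 + 5 \left(2 - 0\right)\right)}{2} \left(-26081\right) = - \frac{\left(2 + 0\right) \left(2 + 5 \left(2 + 0\right)\right)}{2} \left(-26081\right) = \left(- \frac{1}{2}\right) 2 \left(2 + 5 \cdot 2\right) \left(-26081\right) = \left(- \frac{1}{2}\right) 2 \left(2 + 10\right) \left(-26081\right) = \left(- \frac{1}{2}\right) 2 \cdot 12 \left(-26081\right) = \left(-12\right) \left(-26081\right) = 312972$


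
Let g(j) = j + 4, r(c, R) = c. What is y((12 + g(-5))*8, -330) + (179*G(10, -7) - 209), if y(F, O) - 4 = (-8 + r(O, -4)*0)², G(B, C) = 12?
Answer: 2007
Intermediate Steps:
g(j) = 4 + j
y(F, O) = 68 (y(F, O) = 4 + (-8 + O*0)² = 4 + (-8 + 0)² = 4 + (-8)² = 4 + 64 = 68)
y((12 + g(-5))*8, -330) + (179*G(10, -7) - 209) = 68 + (179*12 - 209) = 68 + (2148 - 209) = 68 + 1939 = 2007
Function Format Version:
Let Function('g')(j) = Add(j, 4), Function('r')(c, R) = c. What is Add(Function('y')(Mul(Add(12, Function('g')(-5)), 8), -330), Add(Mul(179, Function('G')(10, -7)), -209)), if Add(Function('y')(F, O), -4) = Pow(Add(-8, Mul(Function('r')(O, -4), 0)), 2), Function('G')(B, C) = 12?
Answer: 2007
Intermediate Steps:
Function('g')(j) = Add(4, j)
Function('y')(F, O) = 68 (Function('y')(F, O) = Add(4, Pow(Add(-8, Mul(O, 0)), 2)) = Add(4, Pow(Add(-8, 0), 2)) = Add(4, Pow(-8, 2)) = Add(4, 64) = 68)
Add(Function('y')(Mul(Add(12, Function('g')(-5)), 8), -330), Add(Mul(179, Function('G')(10, -7)), -209)) = Add(68, Add(Mul(179, 12), -209)) = Add(68, Add(2148, -209)) = Add(68, 1939) = 2007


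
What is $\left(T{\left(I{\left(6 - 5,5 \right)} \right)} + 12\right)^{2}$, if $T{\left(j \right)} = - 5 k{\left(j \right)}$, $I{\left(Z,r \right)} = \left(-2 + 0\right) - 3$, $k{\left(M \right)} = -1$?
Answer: $289$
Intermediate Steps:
$I{\left(Z,r \right)} = -5$ ($I{\left(Z,r \right)} = -2 - 3 = -5$)
$T{\left(j \right)} = 5$ ($T{\left(j \right)} = \left(-5\right) \left(-1\right) = 5$)
$\left(T{\left(I{\left(6 - 5,5 \right)} \right)} + 12\right)^{2} = \left(5 + 12\right)^{2} = 17^{2} = 289$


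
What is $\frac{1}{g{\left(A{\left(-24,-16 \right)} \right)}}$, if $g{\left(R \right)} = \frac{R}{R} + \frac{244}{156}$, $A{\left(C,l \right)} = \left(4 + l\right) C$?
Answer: $\frac{39}{100} \approx 0.39$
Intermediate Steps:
$A{\left(C,l \right)} = C \left(4 + l\right)$
$g{\left(R \right)} = \frac{100}{39}$ ($g{\left(R \right)} = 1 + 244 \cdot \frac{1}{156} = 1 + \frac{61}{39} = \frac{100}{39}$)
$\frac{1}{g{\left(A{\left(-24,-16 \right)} \right)}} = \frac{1}{\frac{100}{39}} = \frac{39}{100}$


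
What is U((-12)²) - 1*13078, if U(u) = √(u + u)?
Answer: -13078 + 12*√2 ≈ -13061.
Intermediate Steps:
U(u) = √2*√u (U(u) = √(2*u) = √2*√u)
U((-12)²) - 1*13078 = √2*√((-12)²) - 1*13078 = √2*√144 - 13078 = √2*12 - 13078 = 12*√2 - 13078 = -13078 + 12*√2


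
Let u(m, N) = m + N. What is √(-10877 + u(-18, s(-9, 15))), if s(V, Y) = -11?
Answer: I*√10906 ≈ 104.43*I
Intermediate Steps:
u(m, N) = N + m
√(-10877 + u(-18, s(-9, 15))) = √(-10877 + (-11 - 18)) = √(-10877 - 29) = √(-10906) = I*√10906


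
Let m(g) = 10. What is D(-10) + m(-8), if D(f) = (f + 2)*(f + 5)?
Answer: 50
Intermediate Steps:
D(f) = (2 + f)*(5 + f)
D(-10) + m(-8) = (10 + (-10)**2 + 7*(-10)) + 10 = (10 + 100 - 70) + 10 = 40 + 10 = 50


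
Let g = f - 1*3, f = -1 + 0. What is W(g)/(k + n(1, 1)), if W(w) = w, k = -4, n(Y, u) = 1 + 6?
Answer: -4/3 ≈ -1.3333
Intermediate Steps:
n(Y, u) = 7
f = -1
g = -4 (g = -1 - 1*3 = -1 - 3 = -4)
W(g)/(k + n(1, 1)) = -4/(-4 + 7) = -4/3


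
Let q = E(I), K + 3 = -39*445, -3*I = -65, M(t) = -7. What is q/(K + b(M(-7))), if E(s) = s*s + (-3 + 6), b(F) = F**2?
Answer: -4252/155781 ≈ -0.027295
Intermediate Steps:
I = 65/3 (I = -1/3*(-65) = 65/3 ≈ 21.667)
K = -17358 (K = -3 - 39*445 = -3 - 17355 = -17358)
E(s) = 3 + s**2 (E(s) = s**2 + 3 = 3 + s**2)
q = 4252/9 (q = 3 + (65/3)**2 = 3 + 4225/9 = 4252/9 ≈ 472.44)
q/(K + b(M(-7))) = 4252/(9*(-17358 + (-7)**2)) = 4252/(9*(-17358 + 49)) = (4252/9)/(-17309) = (4252/9)*(-1/17309) = -4252/155781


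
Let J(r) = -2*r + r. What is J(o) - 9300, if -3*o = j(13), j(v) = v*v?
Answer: -27731/3 ≈ -9243.7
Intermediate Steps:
j(v) = v**2
o = -169/3 (o = -1/3*13**2 = -1/3*169 = -169/3 ≈ -56.333)
J(r) = -r
J(o) - 9300 = -1*(-169/3) - 9300 = 169/3 - 9300 = -27731/3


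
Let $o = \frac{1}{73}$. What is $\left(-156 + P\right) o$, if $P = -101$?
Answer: $- \frac{257}{73} \approx -3.5205$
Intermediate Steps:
$o = \frac{1}{73} \approx 0.013699$
$\left(-156 + P\right) o = \left(-156 - 101\right) \frac{1}{73} = \left(-257\right) \frac{1}{73} = - \frac{257}{73}$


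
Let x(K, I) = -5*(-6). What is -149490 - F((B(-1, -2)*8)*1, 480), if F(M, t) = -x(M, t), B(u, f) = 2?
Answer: -149460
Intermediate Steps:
x(K, I) = 30
F(M, t) = -30 (F(M, t) = -1*30 = -30)
-149490 - F((B(-1, -2)*8)*1, 480) = -149490 - 1*(-30) = -149490 + 30 = -149460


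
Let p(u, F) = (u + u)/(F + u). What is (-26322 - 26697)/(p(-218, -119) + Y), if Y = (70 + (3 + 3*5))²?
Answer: -17867403/2610164 ≈ -6.8453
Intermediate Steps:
p(u, F) = 2*u/(F + u) (p(u, F) = (2*u)/(F + u) = 2*u/(F + u))
Y = 7744 (Y = (70 + (3 + 15))² = (70 + 18)² = 88² = 7744)
(-26322 - 26697)/(p(-218, -119) + Y) = (-26322 - 26697)/(2*(-218)/(-119 - 218) + 7744) = -53019/(2*(-218)/(-337) + 7744) = -53019/(2*(-218)*(-1/337) + 7744) = -53019/(436/337 + 7744) = -53019/2610164/337 = -53019*337/2610164 = -17867403/2610164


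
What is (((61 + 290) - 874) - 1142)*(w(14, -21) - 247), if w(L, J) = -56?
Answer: 504495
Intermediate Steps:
(((61 + 290) - 874) - 1142)*(w(14, -21) - 247) = (((61 + 290) - 874) - 1142)*(-56 - 247) = ((351 - 874) - 1142)*(-303) = (-523 - 1142)*(-303) = -1665*(-303) = 504495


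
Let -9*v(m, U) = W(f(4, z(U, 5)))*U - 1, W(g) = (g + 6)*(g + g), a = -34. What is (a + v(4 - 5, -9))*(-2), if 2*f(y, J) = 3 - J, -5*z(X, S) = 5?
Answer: 34/9 ≈ 3.7778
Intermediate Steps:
z(X, S) = -1 (z(X, S) = -1/5*5 = -1)
f(y, J) = 3/2 - J/2 (f(y, J) = (3 - J)/2 = 3/2 - J/2)
W(g) = 2*g*(6 + g) (W(g) = (6 + g)*(2*g) = 2*g*(6 + g))
v(m, U) = 1/9 - 32*U/9 (v(m, U) = -((2*(3/2 - 1/2*(-1))*(6 + (3/2 - 1/2*(-1))))*U - 1)/9 = -((2*(3/2 + 1/2)*(6 + (3/2 + 1/2)))*U - 1)/9 = -((2*2*(6 + 2))*U - 1)/9 = -((2*2*8)*U - 1)/9 = -(32*U - 1)/9 = -(-1 + 32*U)/9 = 1/9 - 32*U/9)
(a + v(4 - 5, -9))*(-2) = (-34 + (1/9 - 32/9*(-9)))*(-2) = (-34 + (1/9 + 32))*(-2) = (-34 + 289/9)*(-2) = -17/9*(-2) = 34/9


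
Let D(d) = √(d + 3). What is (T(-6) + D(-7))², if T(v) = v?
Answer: 32 - 24*I ≈ 32.0 - 24.0*I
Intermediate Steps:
D(d) = √(3 + d)
(T(-6) + D(-7))² = (-6 + √(3 - 7))² = (-6 + √(-4))² = (-6 + 2*I)²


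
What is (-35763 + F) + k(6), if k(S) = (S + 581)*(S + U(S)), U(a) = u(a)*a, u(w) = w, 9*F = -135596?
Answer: -235577/9 ≈ -26175.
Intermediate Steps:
F = -135596/9 (F = (⅑)*(-135596) = -135596/9 ≈ -15066.)
U(a) = a² (U(a) = a*a = a²)
k(S) = (581 + S)*(S + S²) (k(S) = (S + 581)*(S + S²) = (581 + S)*(S + S²))
(-35763 + F) + k(6) = (-35763 - 135596/9) + 6*(581 + 6² + 582*6) = -457463/9 + 6*(581 + 36 + 3492) = -457463/9 + 6*4109 = -457463/9 + 24654 = -235577/9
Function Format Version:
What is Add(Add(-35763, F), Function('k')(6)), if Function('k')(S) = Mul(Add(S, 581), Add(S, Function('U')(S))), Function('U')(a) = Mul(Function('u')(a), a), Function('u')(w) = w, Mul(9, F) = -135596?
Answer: Rational(-235577, 9) ≈ -26175.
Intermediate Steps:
F = Rational(-135596, 9) (F = Mul(Rational(1, 9), -135596) = Rational(-135596, 9) ≈ -15066.)
Function('U')(a) = Pow(a, 2) (Function('U')(a) = Mul(a, a) = Pow(a, 2))
Function('k')(S) = Mul(Add(581, S), Add(S, Pow(S, 2))) (Function('k')(S) = Mul(Add(S, 581), Add(S, Pow(S, 2))) = Mul(Add(581, S), Add(S, Pow(S, 2))))
Add(Add(-35763, F), Function('k')(6)) = Add(Add(-35763, Rational(-135596, 9)), Mul(6, Add(581, Pow(6, 2), Mul(582, 6)))) = Add(Rational(-457463, 9), Mul(6, Add(581, 36, 3492))) = Add(Rational(-457463, 9), Mul(6, 4109)) = Add(Rational(-457463, 9), 24654) = Rational(-235577, 9)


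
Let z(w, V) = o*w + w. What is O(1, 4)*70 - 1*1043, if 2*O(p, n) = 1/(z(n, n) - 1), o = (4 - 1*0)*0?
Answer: -3094/3 ≈ -1031.3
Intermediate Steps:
o = 0 (o = (4 + 0)*0 = 4*0 = 0)
z(w, V) = w (z(w, V) = 0*w + w = 0 + w = w)
O(p, n) = 1/(2*(-1 + n)) (O(p, n) = 1/(2*(n - 1)) = 1/(2*(-1 + n)))
O(1, 4)*70 - 1*1043 = (1/(2*(-1 + 4)))*70 - 1*1043 = ((½)/3)*70 - 1043 = ((½)*(⅓))*70 - 1043 = (⅙)*70 - 1043 = 35/3 - 1043 = -3094/3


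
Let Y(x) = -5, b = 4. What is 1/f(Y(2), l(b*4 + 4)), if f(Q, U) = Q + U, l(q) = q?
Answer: 1/15 ≈ 0.066667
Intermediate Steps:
1/f(Y(2), l(b*4 + 4)) = 1/(-5 + (4*4 + 4)) = 1/(-5 + (16 + 4)) = 1/(-5 + 20) = 1/15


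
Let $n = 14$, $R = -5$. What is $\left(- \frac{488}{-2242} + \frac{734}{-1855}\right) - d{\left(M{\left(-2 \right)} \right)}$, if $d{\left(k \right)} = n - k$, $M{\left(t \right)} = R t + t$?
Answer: $- \frac{12846924}{2079455} \approx -6.178$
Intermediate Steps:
$M{\left(t \right)} = - 4 t$ ($M{\left(t \right)} = - 5 t + t = - 4 t$)
$d{\left(k \right)} = 14 - k$
$\left(- \frac{488}{-2242} + \frac{734}{-1855}\right) - d{\left(M{\left(-2 \right)} \right)} = \left(- \frac{488}{-2242} + \frac{734}{-1855}\right) - \left(14 - \left(-4\right) \left(-2\right)\right) = \left(\left(-488\right) \left(- \frac{1}{2242}\right) + 734 \left(- \frac{1}{1855}\right)\right) - \left(14 - 8\right) = \left(\frac{244}{1121} - \frac{734}{1855}\right) - \left(14 - 8\right) = - \frac{370194}{2079455} - 6 = - \frac{12846924}{2079455}$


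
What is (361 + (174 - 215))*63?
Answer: 20160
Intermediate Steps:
(361 + (174 - 215))*63 = (361 - 41)*63 = 320*63 = 20160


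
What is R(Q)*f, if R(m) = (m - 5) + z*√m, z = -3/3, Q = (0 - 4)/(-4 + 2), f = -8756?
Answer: 26268 + 8756*√2 ≈ 38651.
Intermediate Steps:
Q = 2 (Q = -4/(-2) = -4*(-½) = 2)
z = -1 (z = -3*⅓ = -1)
R(m) = -5 + m - √m (R(m) = (m - 5) - √m = (-5 + m) - √m = -5 + m - √m)
R(Q)*f = (-5 + 2 - √2)*(-8756) = (-3 - √2)*(-8756) = 26268 + 8756*√2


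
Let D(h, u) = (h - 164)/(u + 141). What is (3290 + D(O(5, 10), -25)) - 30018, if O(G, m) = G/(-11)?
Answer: -34106737/1276 ≈ -26729.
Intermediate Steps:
O(G, m) = -G/11 (O(G, m) = G*(-1/11) = -G/11)
D(h, u) = (-164 + h)/(141 + u)
(3290 + D(O(5, 10), -25)) - 30018 = (3290 + (-164 - 1/11*5)/(141 - 25)) - 30018 = (3290 + (-164 - 5/11)/116) - 30018 = (3290 + (1/116)*(-1809/11)) - 30018 = (3290 - 1809/1276) - 30018 = 4196231/1276 - 30018 = -34106737/1276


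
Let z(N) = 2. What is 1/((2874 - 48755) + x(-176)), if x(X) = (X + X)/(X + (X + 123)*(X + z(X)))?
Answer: -4523/207519939 ≈ -2.1796e-5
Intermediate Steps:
x(X) = 2*X/(X + (2 + X)*(123 + X)) (x(X) = (X + X)/(X + (X + 123)*(X + 2)) = (2*X)/(X + (123 + X)*(2 + X)) = (2*X)/(X + (2 + X)*(123 + X)) = 2*X/(X + (2 + X)*(123 + X)))
1/((2874 - 48755) + x(-176)) = 1/((2874 - 48755) + 2*(-176)/(246 + (-176)**2 + 126*(-176))) = 1/(-45881 + 2*(-176)/(246 + 30976 - 22176)) = 1/(-45881 + 2*(-176)/9046) = 1/(-45881 + 2*(-176)*(1/9046)) = 1/(-45881 - 176/4523) = 1/(-207519939/4523) = -4523/207519939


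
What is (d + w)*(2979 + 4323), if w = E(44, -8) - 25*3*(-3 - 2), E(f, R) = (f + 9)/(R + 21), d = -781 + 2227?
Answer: 173247252/13 ≈ 1.3327e+7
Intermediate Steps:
d = 1446
E(f, R) = (9 + f)/(21 + R)
w = 4928/13 (w = (9 + 44)/(21 - 8) - 25*3*(-3 - 2) = 53/13 - 25*3*(-5) = (1/13)*53 - 25*(-15) = 53/13 - 1*(-375) = 53/13 + 375 = 4928/13 ≈ 379.08)
(d + w)*(2979 + 4323) = (1446 + 4928/13)*(2979 + 4323) = (23726/13)*7302 = 173247252/13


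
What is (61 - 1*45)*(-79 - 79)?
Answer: -2528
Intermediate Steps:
(61 - 1*45)*(-79 - 79) = (61 - 45)*(-158) = 16*(-158) = -2528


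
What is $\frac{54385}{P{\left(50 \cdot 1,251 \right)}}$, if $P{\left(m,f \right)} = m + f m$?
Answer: $\frac{10877}{2520} \approx 4.3163$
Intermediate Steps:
$\frac{54385}{P{\left(50 \cdot 1,251 \right)}} = \frac{54385}{50 \cdot 1 \left(1 + 251\right)} = \frac{54385}{50 \cdot 252} = \frac{54385}{12600} = 54385 \cdot \frac{1}{12600} = \frac{10877}{2520}$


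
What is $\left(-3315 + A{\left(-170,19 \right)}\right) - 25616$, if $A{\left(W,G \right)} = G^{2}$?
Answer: $-28570$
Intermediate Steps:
$\left(-3315 + A{\left(-170,19 \right)}\right) - 25616 = \left(-3315 + 19^{2}\right) - 25616 = \left(-3315 + 361\right) - 25616 = -2954 - 25616 = -28570$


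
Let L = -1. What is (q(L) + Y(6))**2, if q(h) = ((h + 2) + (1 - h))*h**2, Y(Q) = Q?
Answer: 81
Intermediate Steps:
q(h) = 3*h**2 (q(h) = ((2 + h) + (1 - h))*h**2 = 3*h**2)
(q(L) + Y(6))**2 = (3*(-1)**2 + 6)**2 = (3*1 + 6)**2 = (3 + 6)**2 = 9**2 = 81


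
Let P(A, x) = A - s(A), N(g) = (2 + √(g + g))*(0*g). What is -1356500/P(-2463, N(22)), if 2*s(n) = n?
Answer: 2713000/2463 ≈ 1101.5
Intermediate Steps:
s(n) = n/2
N(g) = 0 (N(g) = (2 + √(2*g))*0 = (2 + √2*√g)*0 = 0)
P(A, x) = A/2 (P(A, x) = A - A/2 = A/2)
-1356500/P(-2463, N(22)) = -1356500/((½)*(-2463)) = -1356500/(-2463/2) = -1356500*(-2/2463) = 2713000/2463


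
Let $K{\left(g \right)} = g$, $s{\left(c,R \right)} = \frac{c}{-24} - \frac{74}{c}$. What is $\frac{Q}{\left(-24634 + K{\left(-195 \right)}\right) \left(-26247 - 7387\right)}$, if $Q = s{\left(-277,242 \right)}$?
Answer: $\frac{11215}{793105057104} \approx 1.4141 \cdot 10^{-8}$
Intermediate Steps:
$s{\left(c,R \right)} = - \frac{74}{c} - \frac{c}{24}$ ($s{\left(c,R \right)} = c \left(- \frac{1}{24}\right) - \frac{74}{c} = - \frac{c}{24} - \frac{74}{c} = - \frac{74}{c} - \frac{c}{24}$)
$Q = \frac{78505}{6648}$ ($Q = - \frac{74}{-277} - - \frac{277}{24} = \left(-74\right) \left(- \frac{1}{277}\right) + \frac{277}{24} = \frac{74}{277} + \frac{277}{24} = \frac{78505}{6648} \approx 11.809$)
$\frac{Q}{\left(-24634 + K{\left(-195 \right)}\right) \left(-26247 - 7387\right)} = \frac{78505}{6648 \left(-24634 - 195\right) \left(-26247 - 7387\right)} = \frac{78505}{6648 \left(\left(-24829\right) \left(-33634\right)\right)} = \frac{78505}{6648 \cdot 835098586} = \frac{78505}{6648} \cdot \frac{1}{835098586} = \frac{11215}{793105057104}$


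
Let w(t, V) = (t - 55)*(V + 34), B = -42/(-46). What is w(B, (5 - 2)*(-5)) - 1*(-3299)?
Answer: 52241/23 ≈ 2271.3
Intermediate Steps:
B = 21/23 (B = -42*(-1/46) = 21/23 ≈ 0.91304)
w(t, V) = (-55 + t)*(34 + V)
w(B, (5 - 2)*(-5)) - 1*(-3299) = (-1870 - 55*(5 - 2)*(-5) + 34*(21/23) + ((5 - 2)*(-5))*(21/23)) - 1*(-3299) = (-1870 - 165*(-5) + 714/23 + (3*(-5))*(21/23)) + 3299 = (-1870 - 55*(-15) + 714/23 - 15*21/23) + 3299 = (-1870 + 825 + 714/23 - 315/23) + 3299 = -23636/23 + 3299 = 52241/23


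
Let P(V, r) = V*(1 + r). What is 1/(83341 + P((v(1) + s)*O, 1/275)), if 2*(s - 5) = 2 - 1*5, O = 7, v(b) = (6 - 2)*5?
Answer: 275/22964177 ≈ 1.1975e-5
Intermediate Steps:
v(b) = 20 (v(b) = 4*5 = 20)
s = 7/2 (s = 5 + (2 - 1*5)/2 = 5 + (2 - 5)/2 = 5 + (½)*(-3) = 5 - 3/2 = 7/2 ≈ 3.5000)
1/(83341 + P((v(1) + s)*O, 1/275)) = 1/(83341 + ((20 + 7/2)*7)*(1 + 1/275)) = 1/(83341 + ((47/2)*7)*(1 + 1/275)) = 1/(83341 + (329/2)*(276/275)) = 1/(83341 + 45402/275) = 1/(22964177/275) = 275/22964177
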